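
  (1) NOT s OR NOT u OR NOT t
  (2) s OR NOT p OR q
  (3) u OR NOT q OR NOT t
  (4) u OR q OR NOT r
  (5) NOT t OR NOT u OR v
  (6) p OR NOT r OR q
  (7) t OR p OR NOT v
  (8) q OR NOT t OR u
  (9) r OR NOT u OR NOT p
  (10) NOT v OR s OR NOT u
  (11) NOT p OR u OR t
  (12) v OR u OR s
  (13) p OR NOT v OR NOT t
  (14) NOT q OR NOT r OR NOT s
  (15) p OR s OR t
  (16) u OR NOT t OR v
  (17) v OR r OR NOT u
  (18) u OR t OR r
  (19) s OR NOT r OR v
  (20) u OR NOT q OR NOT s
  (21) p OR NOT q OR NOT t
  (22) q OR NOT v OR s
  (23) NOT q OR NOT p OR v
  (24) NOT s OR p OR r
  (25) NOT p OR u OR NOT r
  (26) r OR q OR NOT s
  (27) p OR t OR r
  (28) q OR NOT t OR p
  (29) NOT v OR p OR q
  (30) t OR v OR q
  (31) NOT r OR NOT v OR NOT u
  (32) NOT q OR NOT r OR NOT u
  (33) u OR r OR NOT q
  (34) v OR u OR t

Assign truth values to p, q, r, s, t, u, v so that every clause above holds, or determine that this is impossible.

Case s = false:
Case p = false:
From the singleton clause (t), t = true.
From the singleton clause (NOT v), v = false.
From the singleton clause (NOT u), u = false.
Now (u) is unsatisfied and unit — conflict.
So p must be the other value — set p = true.
From the singleton clause (q), q = true.
From the singleton clause (v), v = true.
From the singleton clause (NOT u), u = false.
From the singleton clause (NOT t), t = false.
Now (t) is unsatisfied and unit — conflict.
Both values of p lead to a conflict.
So s must be the other value — set s = true.
Case u = false:
From the singleton clause (NOT q), q = false.
From the singleton clause (NOT r), r = false.
Now (r) is unsatisfied and unit — conflict.
So u must be the other value — set u = true.
From the singleton clause (NOT t), t = false.
Case p = true:
From the singleton clause (r), r = true.
From the singleton clause (NOT q), q = false.
From the singleton clause (v), v = true.
Now (NOT v) is unsatisfied and unit — conflict.
So p must be the other value — set p = false.
From the singleton clause (NOT v), v = false.
From the singleton clause (r), r = true.
From the singleton clause (q), q = true.
Now (NOT q) is unsatisfied and unit — conflict.
Both values of p lead to a conflict.
Both values of u lead to a conflict.
Both values of s lead to a conflict.

UNSATISFIABLE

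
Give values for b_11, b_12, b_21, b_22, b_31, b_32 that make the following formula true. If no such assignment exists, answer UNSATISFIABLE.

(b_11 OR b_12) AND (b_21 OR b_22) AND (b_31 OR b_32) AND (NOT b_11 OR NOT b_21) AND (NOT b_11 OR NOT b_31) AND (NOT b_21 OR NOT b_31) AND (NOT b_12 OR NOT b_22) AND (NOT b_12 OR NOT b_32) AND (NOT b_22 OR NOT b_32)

Branch on b_11: set b_11 = true.
Unit clause (NOT b_21) forces b_21 = false.
Unit clause (b_22) forces b_22 = true.
Unit clause (NOT b_31) forces b_31 = false.
Unit clause (b_32) forces b_32 = true.
Now (NOT b_32) is unsatisfied and unit — conflict.
That branch fails; take b_11 = false instead.
Unit clause (b_12) forces b_12 = true.
Unit clause (NOT b_22) forces b_22 = false.
Unit clause (b_21) forces b_21 = true.
Unit clause (NOT b_31) forces b_31 = false.
Unit clause (b_32) forces b_32 = true.
Now (NOT b_32) is unsatisfied and unit — conflict.
Both values of b_11 lead to a conflict.

UNSATISFIABLE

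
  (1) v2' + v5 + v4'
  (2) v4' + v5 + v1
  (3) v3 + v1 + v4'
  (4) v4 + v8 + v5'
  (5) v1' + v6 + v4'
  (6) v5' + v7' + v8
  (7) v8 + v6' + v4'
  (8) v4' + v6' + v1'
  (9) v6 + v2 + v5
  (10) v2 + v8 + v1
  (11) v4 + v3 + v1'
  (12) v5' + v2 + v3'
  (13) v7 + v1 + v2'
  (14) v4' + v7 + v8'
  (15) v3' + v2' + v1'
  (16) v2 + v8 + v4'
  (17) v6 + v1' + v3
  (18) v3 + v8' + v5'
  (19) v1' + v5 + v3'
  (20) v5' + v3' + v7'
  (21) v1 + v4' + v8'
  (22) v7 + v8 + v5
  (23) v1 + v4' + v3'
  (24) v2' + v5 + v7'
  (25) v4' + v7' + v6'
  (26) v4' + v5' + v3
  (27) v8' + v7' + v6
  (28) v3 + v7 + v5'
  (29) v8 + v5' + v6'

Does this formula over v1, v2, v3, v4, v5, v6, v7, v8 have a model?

Satisfiable

Suppose v2 = 0.
Suppose v6 = 1.
Suppose v8 = 1.
Suppose v4 = 0.
Suppose v3 = 1.
From the singleton clause (v5'), v5 = 0.
From the singleton clause (v1'), v1 = 0.
No clause remains; v7 is free.
A satisfying assignment: v1 ↦ 0,  v2 ↦ 0,  v3 ↦ 1,  v4 ↦ 0,  v5 ↦ 0,  v6 ↦ 1,  v7 ↦ 0,  v8 ↦ 1.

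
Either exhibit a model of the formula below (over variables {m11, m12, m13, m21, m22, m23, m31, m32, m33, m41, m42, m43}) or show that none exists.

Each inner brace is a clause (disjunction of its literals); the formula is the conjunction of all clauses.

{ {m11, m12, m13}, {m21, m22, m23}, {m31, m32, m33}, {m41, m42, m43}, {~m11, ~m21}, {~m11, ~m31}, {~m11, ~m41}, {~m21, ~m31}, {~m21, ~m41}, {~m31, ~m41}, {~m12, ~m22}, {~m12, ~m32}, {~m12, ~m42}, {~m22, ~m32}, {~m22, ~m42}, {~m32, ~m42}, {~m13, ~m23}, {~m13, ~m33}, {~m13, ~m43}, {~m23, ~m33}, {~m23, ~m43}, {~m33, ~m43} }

UNSATISFIABLE

Try m11 = 0.
Try m12 = 1.
The clause (~m22) is unit, so m22 = 0.
The clause (~m32) is unit, so m32 = 0.
The clause (~m42) is unit, so m42 = 0.
Try m21 = 1.
The clause (~m31) is unit, so m31 = 0.
The clause (m33) is unit, so m33 = 1.
The clause (~m41) is unit, so m41 = 0.
The clause (m43) is unit, so m43 = 1.
Now (~m43) is unsatisfied and unit — conflict.
So m21 must be the other value — set m21 = 0.
The clause (m23) is unit, so m23 = 1.
The clause (~m13) is unit, so m13 = 0.
The clause (~m33) is unit, so m33 = 0.
The clause (m31) is unit, so m31 = 1.
The clause (~m41) is unit, so m41 = 0.
The clause (m43) is unit, so m43 = 1.
Now (~m43) is unsatisfied and unit — conflict.
Both values of m21 lead to a conflict.
So m12 must be the other value — set m12 = 0.
The clause (m13) is unit, so m13 = 1.
The clause (~m23) is unit, so m23 = 0.
The clause (~m33) is unit, so m33 = 0.
The clause (~m43) is unit, so m43 = 0.
Try m21 = 1.
The clause (~m31) is unit, so m31 = 0.
The clause (m32) is unit, so m32 = 1.
The clause (~m41) is unit, so m41 = 0.
The clause (m42) is unit, so m42 = 1.
Now (~m42) is unsatisfied and unit — conflict.
So m21 must be the other value — set m21 = 0.
The clause (m22) is unit, so m22 = 1.
The clause (~m32) is unit, so m32 = 0.
The clause (m31) is unit, so m31 = 1.
The clause (~m41) is unit, so m41 = 0.
The clause (m42) is unit, so m42 = 1.
Now (~m42) is unsatisfied and unit — conflict.
Both values of m21 lead to a conflict.
Both values of m12 lead to a conflict.
So m11 must be the other value — set m11 = 1.
The clause (~m21) is unit, so m21 = 0.
The clause (~m31) is unit, so m31 = 0.
The clause (~m41) is unit, so m41 = 0.
Try m22 = 1.
The clause (~m12) is unit, so m12 = 0.
The clause (~m32) is unit, so m32 = 0.
The clause (m33) is unit, so m33 = 1.
The clause (~m42) is unit, so m42 = 0.
The clause (m43) is unit, so m43 = 1.
Now (~m43) is unsatisfied and unit — conflict.
So m22 must be the other value — set m22 = 0.
The clause (m23) is unit, so m23 = 1.
The clause (~m13) is unit, so m13 = 0.
The clause (~m33) is unit, so m33 = 0.
The clause (m32) is unit, so m32 = 1.
The clause (~m12) is unit, so m12 = 0.
The clause (~m42) is unit, so m42 = 0.
The clause (m43) is unit, so m43 = 1.
Now (~m43) is unsatisfied and unit — conflict.
Both values of m22 lead to a conflict.
Both values of m11 lead to a conflict.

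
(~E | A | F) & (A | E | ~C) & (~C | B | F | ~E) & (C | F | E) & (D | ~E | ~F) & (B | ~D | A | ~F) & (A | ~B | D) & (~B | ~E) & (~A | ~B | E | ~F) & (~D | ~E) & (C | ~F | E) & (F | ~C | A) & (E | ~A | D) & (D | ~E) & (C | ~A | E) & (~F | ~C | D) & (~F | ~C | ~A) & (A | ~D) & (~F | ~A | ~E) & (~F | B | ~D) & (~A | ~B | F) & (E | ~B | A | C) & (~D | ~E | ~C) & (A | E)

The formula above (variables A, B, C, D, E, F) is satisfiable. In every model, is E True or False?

False

Suppose E = 1.
(~B) alone gives B = 0.
(~D) alone gives D = 0.
Now (D) is unsatisfied and unit — conflict.
So every satisfying assignment has E = False.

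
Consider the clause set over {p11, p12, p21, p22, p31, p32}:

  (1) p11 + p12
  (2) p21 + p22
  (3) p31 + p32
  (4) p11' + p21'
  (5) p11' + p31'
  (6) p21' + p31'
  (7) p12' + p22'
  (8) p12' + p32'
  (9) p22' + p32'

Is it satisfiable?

Suppose p11 = 1.
The clause (p21') is unit, so p21 = 0.
The clause (p22) is unit, so p22 = 1.
The clause (p31') is unit, so p31 = 0.
The clause (p32) is unit, so p32 = 1.
But (p32') is also a unit clause — contradiction.
That branch fails; take p11 = 0 instead.
The clause (p12) is unit, so p12 = 1.
The clause (p22') is unit, so p22 = 0.
The clause (p21) is unit, so p21 = 1.
The clause (p31') is unit, so p31 = 0.
The clause (p32) is unit, so p32 = 1.
But (p32') is also a unit clause — contradiction.
Both values of p11 lead to a conflict.
No assignment satisfies every clause.

No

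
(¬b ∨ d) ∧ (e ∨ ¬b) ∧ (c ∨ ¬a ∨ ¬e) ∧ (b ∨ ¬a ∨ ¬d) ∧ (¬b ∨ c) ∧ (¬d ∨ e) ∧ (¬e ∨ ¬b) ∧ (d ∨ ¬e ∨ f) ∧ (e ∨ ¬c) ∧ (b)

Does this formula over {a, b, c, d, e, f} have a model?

The clause (b) is unit, so b = True.
The clause (d) is unit, so d = True.
The clause (e) is unit, so e = True.
Now (¬e) is unsatisfied and unit — conflict.
No assignment satisfies every clause.

Unsatisfiable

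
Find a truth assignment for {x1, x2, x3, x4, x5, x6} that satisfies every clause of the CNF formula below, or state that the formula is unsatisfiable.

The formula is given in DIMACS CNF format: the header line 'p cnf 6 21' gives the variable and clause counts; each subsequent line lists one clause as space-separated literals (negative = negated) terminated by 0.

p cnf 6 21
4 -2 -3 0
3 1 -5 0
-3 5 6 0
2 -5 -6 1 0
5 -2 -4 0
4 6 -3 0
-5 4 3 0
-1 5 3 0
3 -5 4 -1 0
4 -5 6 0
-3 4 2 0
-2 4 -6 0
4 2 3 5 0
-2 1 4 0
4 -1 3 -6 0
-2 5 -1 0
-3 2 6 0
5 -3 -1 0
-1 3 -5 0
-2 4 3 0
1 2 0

Case x1 = True:
Case x5 = True:
(x3) alone gives x3 = True.
Case x4 = True:
Case x2 = True:
No clause remains; x6 is free.

x1: True,  x2: True,  x3: True,  x4: True,  x5: True,  x6: False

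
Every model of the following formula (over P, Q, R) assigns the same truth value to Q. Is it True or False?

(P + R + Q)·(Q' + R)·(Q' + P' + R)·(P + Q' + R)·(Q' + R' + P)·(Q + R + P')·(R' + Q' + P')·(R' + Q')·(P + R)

False

Suppose Q = 1.
(R) alone gives R = 1.
But (R') is also a unit clause — contradiction.
So every satisfying assignment has Q = False.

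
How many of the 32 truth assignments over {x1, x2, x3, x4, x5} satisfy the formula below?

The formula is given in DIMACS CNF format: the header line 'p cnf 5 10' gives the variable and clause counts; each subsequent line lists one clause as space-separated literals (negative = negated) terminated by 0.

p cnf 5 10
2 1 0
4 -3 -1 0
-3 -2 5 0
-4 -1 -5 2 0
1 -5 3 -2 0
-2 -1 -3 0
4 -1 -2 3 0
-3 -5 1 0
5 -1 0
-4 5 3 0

3

There are 2^5 = 32 truth assignments over (x1, x2, x3, x4, x5).
Split on x2. With x2 = True, the clauses containing x2 are satisfied and ¬x2 drops from the rest; 2 of the 2^4 = 16 assignments to the other variables satisfy what remains.
With x2 = False, by the same count on the reduced clause set, 1 assignment works.
(One model: x1=F, x2=T, x3=F, x4=F, x5=F.)
Total: 2 + 1 = 3.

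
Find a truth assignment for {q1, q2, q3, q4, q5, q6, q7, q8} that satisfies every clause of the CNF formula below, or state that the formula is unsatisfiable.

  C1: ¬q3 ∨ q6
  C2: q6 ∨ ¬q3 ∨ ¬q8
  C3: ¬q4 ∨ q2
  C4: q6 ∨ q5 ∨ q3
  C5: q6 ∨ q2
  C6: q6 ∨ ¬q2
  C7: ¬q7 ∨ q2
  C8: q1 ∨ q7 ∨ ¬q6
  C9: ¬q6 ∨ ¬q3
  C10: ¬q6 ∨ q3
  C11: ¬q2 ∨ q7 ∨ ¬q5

UNSATISFIABLE

Case q3 = False:
The clause (¬q6) is unit, so q6 = False.
The clause (q5) is unit, so q5 = True.
The clause (q2) is unit, so q2 = True.
But (¬q2) is also a unit clause — contradiction.
Undo q3 and try q3 = True.
The clause (q6) is unit, so q6 = True.
But (¬q6) is also a unit clause — contradiction.
Both values of q3 lead to a conflict.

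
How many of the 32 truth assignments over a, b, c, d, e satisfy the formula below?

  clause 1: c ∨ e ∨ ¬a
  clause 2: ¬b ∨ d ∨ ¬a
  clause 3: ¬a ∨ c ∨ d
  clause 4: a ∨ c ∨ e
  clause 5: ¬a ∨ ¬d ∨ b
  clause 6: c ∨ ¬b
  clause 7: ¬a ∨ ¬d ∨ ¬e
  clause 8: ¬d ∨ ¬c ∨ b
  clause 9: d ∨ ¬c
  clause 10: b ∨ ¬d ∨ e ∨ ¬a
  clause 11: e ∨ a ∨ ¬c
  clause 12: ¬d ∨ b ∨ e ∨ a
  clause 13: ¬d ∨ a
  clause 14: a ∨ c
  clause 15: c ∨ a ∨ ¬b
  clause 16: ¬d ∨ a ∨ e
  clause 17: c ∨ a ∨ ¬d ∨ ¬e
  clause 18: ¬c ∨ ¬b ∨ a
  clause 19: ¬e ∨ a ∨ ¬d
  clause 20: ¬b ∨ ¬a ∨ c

There are 2^5 = 32 truth assignments over (a, b, c, d, e).
Split on d. With d = True, the clauses containing d are satisfied and ¬d drops from the rest; 1 of the 2^4 = 16 assignments to the other variables satisfy what remains.
With d = False, by the same count on the reduced clause set, 0 assignments work.
Total: 1 + 0 = 1.

1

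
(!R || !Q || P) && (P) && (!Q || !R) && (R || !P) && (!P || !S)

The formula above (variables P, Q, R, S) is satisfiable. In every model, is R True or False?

Suppose R = false.
(P) alone gives P = true.
That conflicts with the unit clause (!P).
So every satisfying assignment has R = True.

True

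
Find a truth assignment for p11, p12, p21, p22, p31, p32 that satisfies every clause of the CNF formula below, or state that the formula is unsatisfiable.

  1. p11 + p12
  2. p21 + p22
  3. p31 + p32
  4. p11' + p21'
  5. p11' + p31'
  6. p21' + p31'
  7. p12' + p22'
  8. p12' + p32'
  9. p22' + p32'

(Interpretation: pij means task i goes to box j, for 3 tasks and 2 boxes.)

UNSATISFIABLE

Suppose p11 = 1.
The clause (p21') is unit, so p21 = 0.
The clause (p22) is unit, so p22 = 1.
The clause (p31') is unit, so p31 = 0.
The clause (p32) is unit, so p32 = 1.
Now (p32') is unsatisfied and unit — conflict.
Undo p11 and try p11 = 0.
The clause (p12) is unit, so p12 = 1.
The clause (p22') is unit, so p22 = 0.
The clause (p21) is unit, so p21 = 1.
The clause (p31') is unit, so p31 = 0.
The clause (p32) is unit, so p32 = 1.
Now (p32') is unsatisfied and unit — conflict.
Both values of p11 lead to a conflict.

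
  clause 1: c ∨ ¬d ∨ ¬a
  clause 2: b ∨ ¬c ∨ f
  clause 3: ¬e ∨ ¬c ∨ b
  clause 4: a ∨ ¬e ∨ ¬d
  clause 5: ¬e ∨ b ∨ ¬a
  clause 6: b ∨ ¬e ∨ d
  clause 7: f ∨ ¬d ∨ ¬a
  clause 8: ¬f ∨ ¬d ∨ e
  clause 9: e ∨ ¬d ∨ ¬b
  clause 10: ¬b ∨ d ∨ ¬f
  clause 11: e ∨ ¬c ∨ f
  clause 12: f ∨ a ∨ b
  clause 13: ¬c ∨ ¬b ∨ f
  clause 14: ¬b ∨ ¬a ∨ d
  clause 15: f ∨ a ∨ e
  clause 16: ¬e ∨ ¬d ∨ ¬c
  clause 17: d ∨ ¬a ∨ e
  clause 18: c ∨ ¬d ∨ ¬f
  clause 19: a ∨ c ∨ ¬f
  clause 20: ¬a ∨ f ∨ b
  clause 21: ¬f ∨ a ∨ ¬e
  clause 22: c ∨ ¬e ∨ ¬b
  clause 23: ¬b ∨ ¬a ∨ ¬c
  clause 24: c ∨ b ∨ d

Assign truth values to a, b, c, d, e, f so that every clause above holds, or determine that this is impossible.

Case c = True:
Case b = False:
(f) alone gives f = True.
(¬e) alone gives e = False.
(¬d) alone gives d = False.
(¬a) alone gives a = False.
This assignment satisfies each clause.

a=False; b=False; c=True; d=False; e=False; f=True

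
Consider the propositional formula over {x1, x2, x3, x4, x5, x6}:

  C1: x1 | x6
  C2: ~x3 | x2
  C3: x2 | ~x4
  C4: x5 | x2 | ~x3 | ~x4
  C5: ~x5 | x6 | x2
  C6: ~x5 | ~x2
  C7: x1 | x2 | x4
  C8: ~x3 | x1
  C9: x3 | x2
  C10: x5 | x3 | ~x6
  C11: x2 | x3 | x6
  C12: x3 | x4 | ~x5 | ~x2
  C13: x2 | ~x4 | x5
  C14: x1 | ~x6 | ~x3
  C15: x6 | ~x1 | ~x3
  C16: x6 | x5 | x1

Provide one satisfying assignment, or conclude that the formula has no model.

Suppose x1 = 1.
Suppose x3 = 0.
Unit clause (x2) forces x2 = 1.
Unit clause (~x5) forces x5 = 0.
Unit clause (~x6) forces x6 = 0.
All clauses hold; x4 can take either value.

x1: 1,  x2: 1,  x3: 0,  x4: 0,  x5: 0,  x6: 0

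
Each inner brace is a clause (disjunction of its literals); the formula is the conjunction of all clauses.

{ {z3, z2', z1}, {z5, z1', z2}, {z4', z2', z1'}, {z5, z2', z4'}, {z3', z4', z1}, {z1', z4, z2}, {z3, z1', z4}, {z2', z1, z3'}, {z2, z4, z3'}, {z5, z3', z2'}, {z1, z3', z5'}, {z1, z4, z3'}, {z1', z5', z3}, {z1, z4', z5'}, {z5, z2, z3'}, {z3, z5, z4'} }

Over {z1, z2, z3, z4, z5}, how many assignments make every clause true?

4

There are 2^5 = 32 truth assignments over (z1, z2, z3, z4, z5).
Split on z2. With z2 = 1, the clauses containing z2 are satisfied and z2' drops from the rest; 1 of the 2^4 = 16 assignments to the other variables satisfy what remains.
With z2 = 0, by the same count on the reduced clause set, 3 assignments work.
(One model: z1=F, z2=F, z3=F, z4=F, z5=F.)
Total: 1 + 3 = 4.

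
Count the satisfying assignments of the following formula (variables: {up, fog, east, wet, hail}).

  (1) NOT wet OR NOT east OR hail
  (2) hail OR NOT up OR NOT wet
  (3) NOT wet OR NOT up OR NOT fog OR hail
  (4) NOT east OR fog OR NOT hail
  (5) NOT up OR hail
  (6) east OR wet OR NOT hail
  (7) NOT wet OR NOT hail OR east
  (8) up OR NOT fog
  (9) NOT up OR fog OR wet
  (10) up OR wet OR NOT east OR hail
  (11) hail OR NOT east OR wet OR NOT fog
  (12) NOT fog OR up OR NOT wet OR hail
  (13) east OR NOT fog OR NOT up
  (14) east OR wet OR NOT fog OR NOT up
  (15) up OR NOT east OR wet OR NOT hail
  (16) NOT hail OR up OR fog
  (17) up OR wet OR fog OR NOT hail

4

There are 2^5 = 32 truth assignments over (up, fog, east, wet, hail).
Split on wet. With wet = true, the clauses containing wet are satisfied and NOT wet drops from the rest; 2 of the 2^4 = 16 assignments to the other variables satisfy what remains.
With wet = false, by the same count on the reduced clause set, 2 assignments work.
Total: 2 + 2 = 4.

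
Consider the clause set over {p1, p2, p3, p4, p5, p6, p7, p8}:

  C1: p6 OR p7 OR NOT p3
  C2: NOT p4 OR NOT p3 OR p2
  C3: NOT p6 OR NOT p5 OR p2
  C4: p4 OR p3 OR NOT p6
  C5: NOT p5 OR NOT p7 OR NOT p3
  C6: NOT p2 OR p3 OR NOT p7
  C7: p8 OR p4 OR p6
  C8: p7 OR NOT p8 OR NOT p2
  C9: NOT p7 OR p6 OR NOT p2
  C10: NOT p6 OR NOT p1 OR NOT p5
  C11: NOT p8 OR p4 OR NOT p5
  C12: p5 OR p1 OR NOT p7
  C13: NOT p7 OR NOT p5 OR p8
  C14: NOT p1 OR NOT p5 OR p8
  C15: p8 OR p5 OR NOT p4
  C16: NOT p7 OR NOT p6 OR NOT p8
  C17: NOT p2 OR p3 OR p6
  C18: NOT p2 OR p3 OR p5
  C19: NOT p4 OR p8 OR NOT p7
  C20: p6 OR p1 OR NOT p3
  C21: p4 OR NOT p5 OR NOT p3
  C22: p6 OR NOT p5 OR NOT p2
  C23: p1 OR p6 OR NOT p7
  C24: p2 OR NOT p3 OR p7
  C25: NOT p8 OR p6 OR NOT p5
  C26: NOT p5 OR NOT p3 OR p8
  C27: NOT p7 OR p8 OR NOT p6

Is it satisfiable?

Yes

Try p6 = false.
Try p7 = false.
From the singleton clause (NOT p3), p3 = false.
From the singleton clause (NOT p2), p2 = false.
Try p8 = true.
From the singleton clause (NOT p5), p5 = false.
Every clause is now satisfied; p1, p4 are unconstrained.
A satisfying assignment: p1=false, p2=false, p3=false, p4=true, p5=false, p6=false, p7=false, p8=true.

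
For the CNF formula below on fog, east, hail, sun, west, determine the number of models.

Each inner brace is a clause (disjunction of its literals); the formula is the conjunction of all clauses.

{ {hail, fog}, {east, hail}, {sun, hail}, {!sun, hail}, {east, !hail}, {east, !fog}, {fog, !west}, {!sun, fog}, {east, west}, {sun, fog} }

There are 2^5 = 32 truth assignments over (fog, east, hail, sun, west).
Split on east. With east = true, the clauses containing east are satisfied and !east drops from the rest; 4 of the 2^4 = 16 assignments to the other variables satisfy what remains.
With east = false, by the same count on the reduced clause set, 0 assignments work.
(One model: fog=T, east=T, hail=T, sun=F, west=F.)
Total: 4 + 0 = 4.

4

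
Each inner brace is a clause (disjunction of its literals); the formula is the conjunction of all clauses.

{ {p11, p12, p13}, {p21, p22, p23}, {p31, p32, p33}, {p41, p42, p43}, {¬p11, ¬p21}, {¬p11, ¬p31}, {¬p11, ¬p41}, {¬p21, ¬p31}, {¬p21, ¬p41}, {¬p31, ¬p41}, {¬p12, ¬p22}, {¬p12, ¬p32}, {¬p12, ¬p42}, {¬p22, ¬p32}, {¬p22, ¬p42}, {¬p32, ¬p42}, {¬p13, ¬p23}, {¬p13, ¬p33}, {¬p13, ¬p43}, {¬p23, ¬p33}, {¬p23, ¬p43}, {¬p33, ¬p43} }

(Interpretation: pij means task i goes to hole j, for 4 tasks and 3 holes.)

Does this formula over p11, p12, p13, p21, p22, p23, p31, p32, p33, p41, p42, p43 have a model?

Try p11 = False.
Try p12 = True.
From the singleton clause (¬p22), p22 = False.
From the singleton clause (¬p32), p32 = False.
From the singleton clause (¬p42), p42 = False.
Try p21 = True.
From the singleton clause (¬p31), p31 = False.
From the singleton clause (p33), p33 = True.
From the singleton clause (¬p41), p41 = False.
From the singleton clause (p43), p43 = True.
Now (¬p43) is unsatisfied and unit — conflict.
That branch fails; take p21 = False instead.
From the singleton clause (p23), p23 = True.
From the singleton clause (¬p13), p13 = False.
From the singleton clause (¬p33), p33 = False.
From the singleton clause (p31), p31 = True.
From the singleton clause (¬p41), p41 = False.
From the singleton clause (p43), p43 = True.
Now (¬p43) is unsatisfied and unit — conflict.
Either choice for p21 ends in contradiction.
That branch fails; take p12 = False instead.
From the singleton clause (p13), p13 = True.
From the singleton clause (¬p23), p23 = False.
From the singleton clause (¬p33), p33 = False.
From the singleton clause (¬p43), p43 = False.
Try p21 = True.
From the singleton clause (¬p31), p31 = False.
From the singleton clause (p32), p32 = True.
From the singleton clause (¬p41), p41 = False.
From the singleton clause (p42), p42 = True.
Now (¬p42) is unsatisfied and unit — conflict.
That branch fails; take p21 = False instead.
From the singleton clause (p22), p22 = True.
From the singleton clause (¬p32), p32 = False.
From the singleton clause (p31), p31 = True.
From the singleton clause (¬p41), p41 = False.
From the singleton clause (p42), p42 = True.
Now (¬p42) is unsatisfied and unit — conflict.
Either choice for p21 ends in contradiction.
Either choice for p12 ends in contradiction.
That branch fails; take p11 = True instead.
From the singleton clause (¬p21), p21 = False.
From the singleton clause (¬p31), p31 = False.
From the singleton clause (¬p41), p41 = False.
Try p22 = True.
From the singleton clause (¬p12), p12 = False.
From the singleton clause (¬p32), p32 = False.
From the singleton clause (p33), p33 = True.
From the singleton clause (¬p42), p42 = False.
From the singleton clause (p43), p43 = True.
Now (¬p43) is unsatisfied and unit — conflict.
That branch fails; take p22 = False instead.
From the singleton clause (p23), p23 = True.
From the singleton clause (¬p13), p13 = False.
From the singleton clause (¬p33), p33 = False.
From the singleton clause (p32), p32 = True.
From the singleton clause (¬p12), p12 = False.
From the singleton clause (¬p42), p42 = False.
From the singleton clause (p43), p43 = True.
Now (¬p43) is unsatisfied and unit — conflict.
Either choice for p22 ends in contradiction.
Either choice for p11 ends in contradiction.
No assignment satisfies every clause.

Unsatisfiable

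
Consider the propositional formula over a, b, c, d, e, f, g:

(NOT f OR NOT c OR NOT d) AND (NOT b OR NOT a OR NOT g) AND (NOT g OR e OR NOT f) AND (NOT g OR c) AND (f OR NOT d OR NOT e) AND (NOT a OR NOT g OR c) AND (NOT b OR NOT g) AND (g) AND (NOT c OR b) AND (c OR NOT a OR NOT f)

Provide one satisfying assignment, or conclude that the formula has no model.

From the singleton clause (g), g = true.
From the singleton clause (c), c = true.
From the singleton clause (NOT b), b = false.
Now (b) is unsatisfied and unit — conflict.

UNSATISFIABLE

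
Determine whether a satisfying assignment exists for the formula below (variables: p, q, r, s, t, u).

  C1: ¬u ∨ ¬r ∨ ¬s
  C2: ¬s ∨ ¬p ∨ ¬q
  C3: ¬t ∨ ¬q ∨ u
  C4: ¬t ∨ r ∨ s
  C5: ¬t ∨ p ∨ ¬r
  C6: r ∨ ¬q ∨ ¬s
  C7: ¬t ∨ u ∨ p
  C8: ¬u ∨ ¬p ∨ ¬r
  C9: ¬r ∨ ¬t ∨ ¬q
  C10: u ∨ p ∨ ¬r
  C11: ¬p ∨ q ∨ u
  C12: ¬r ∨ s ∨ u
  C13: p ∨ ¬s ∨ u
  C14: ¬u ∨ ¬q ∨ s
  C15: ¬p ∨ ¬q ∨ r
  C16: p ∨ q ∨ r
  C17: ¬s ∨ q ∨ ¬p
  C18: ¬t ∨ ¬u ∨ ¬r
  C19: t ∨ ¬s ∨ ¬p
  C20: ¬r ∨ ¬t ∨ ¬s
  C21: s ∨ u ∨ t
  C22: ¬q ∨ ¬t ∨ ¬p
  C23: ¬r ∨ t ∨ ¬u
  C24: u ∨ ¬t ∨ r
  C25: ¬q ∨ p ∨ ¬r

Try u = True.
Try r = False.
Try t = False.
Try q = False.
The clause (p) is unit, so p = True.
The clause (¬s) is unit, so s = False.
This assignment satisfies each clause.
A satisfying assignment: p ↦ True; q ↦ False; r ↦ False; s ↦ False; t ↦ False; u ↦ True.

Yes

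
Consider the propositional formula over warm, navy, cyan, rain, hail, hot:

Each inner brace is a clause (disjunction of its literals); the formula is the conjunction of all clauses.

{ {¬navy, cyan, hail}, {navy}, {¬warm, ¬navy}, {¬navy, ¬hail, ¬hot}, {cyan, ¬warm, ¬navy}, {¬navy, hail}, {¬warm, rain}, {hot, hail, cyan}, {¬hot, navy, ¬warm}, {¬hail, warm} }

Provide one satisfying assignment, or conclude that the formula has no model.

UNSATISFIABLE

The clause (navy) is unit, so navy = True.
The clause (¬warm) is unit, so warm = False.
The clause (hail) is unit, so hail = True.
Now (¬hail) is unsatisfied and unit — conflict.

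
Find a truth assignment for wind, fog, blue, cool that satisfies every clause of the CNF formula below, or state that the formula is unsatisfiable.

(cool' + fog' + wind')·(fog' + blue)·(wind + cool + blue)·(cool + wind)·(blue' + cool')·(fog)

(fog) alone gives fog = 1.
(blue) alone gives blue = 1.
(cool') alone gives cool = 0.
(wind) alone gives wind = 1.
This assignment satisfies each clause.

wind: 1; fog: 1; blue: 1; cool: 0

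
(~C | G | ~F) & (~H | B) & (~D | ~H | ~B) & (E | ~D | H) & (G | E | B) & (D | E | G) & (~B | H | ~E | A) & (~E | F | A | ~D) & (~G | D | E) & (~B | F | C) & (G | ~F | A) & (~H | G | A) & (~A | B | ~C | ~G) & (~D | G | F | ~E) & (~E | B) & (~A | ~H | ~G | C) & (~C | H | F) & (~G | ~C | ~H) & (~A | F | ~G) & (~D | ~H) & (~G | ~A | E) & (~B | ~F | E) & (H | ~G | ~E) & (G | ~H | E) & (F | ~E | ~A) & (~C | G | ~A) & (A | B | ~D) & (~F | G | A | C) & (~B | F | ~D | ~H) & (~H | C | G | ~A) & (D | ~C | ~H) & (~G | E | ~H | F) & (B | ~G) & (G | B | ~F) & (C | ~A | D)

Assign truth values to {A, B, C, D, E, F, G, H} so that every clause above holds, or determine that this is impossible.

A=0, B=1, C=0, D=0, E=1, F=1, G=1, H=1

Case H = 1:
From the singleton clause (B), B = 1.
From the singleton clause (~D), D = 0.
From the singleton clause (~C), C = 0.
From the singleton clause (F), F = 1.
From the singleton clause (E), E = 1.
From the singleton clause (~A), A = 0.
From the singleton clause (G), G = 1.
Every clause now holds.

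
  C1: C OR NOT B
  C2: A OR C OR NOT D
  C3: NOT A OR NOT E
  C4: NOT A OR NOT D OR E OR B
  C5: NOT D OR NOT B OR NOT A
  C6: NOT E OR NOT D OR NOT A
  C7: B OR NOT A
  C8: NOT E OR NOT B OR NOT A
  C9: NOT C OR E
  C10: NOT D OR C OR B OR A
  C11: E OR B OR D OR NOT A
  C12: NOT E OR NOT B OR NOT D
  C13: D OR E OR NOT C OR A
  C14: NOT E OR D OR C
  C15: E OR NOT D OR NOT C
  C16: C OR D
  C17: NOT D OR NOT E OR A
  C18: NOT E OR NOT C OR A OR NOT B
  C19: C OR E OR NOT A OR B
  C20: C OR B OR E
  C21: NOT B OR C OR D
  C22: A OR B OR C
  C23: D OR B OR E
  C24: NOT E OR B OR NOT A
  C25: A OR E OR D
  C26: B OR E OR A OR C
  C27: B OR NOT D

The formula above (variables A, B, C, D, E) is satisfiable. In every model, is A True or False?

False

Suppose A = true.
(NOT E) alone gives E = false.
(B) alone gives B = true.
(C) alone gives C = true.
That conflicts with the unit clause (NOT C).
So every satisfying assignment has A = False.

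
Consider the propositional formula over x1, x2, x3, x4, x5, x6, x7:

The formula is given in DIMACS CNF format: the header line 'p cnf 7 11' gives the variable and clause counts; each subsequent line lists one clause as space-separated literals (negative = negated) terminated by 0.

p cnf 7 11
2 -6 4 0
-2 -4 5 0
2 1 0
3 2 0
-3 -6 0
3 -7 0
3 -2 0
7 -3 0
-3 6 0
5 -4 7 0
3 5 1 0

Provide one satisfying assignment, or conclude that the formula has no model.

UNSATISFIABLE

Branch on x2: set x2 = True.
The clause (x3) is unit, so x3 = True.
The clause (¬x6) is unit, so x6 = False.
That conflicts with the unit clause (x6).
Undo x2 and try x2 = False.
The clause (x1) is unit, so x1 = True.
The clause (x3) is unit, so x3 = True.
The clause (¬x6) is unit, so x6 = False.
That conflicts with the unit clause (x6).
Neither x2 = True nor x2 = False works.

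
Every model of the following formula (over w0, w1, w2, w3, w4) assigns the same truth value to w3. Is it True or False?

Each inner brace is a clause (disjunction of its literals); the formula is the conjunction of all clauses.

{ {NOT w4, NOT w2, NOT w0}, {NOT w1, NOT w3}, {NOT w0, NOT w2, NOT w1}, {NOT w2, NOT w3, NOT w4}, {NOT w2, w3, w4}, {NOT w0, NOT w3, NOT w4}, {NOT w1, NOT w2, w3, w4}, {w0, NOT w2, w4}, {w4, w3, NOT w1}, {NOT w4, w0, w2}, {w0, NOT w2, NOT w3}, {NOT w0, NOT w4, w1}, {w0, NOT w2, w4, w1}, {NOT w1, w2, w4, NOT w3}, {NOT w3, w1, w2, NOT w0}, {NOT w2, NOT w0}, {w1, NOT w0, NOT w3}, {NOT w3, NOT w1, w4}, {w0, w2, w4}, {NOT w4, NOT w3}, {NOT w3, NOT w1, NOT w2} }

Suppose w3 = true.
The clause (NOT w1) is unit, so w1 = false.
The clause (NOT w0) is unit, so w0 = false.
The clause (NOT w2) is unit, so w2 = false.
The clause (NOT w4) is unit, so w4 = false.
But (w4) is also a unit clause — contradiction.
So every satisfying assignment has w3 = False.

False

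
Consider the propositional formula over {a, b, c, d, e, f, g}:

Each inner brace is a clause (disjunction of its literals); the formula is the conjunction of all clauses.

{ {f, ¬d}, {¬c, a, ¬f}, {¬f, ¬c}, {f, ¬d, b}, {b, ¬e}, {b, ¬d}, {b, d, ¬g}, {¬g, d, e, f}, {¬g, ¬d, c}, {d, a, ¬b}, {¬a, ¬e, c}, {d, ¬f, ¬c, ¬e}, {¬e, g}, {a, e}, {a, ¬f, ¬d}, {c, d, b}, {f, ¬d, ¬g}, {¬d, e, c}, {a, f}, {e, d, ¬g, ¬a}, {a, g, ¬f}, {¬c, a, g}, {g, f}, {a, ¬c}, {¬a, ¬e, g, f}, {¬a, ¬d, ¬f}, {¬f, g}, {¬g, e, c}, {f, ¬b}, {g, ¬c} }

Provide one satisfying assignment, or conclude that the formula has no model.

Case f = True:
(¬c) alone gives c = False.
(g) alone gives g = True.
(¬d) alone gives d = False.
(b) alone gives b = True.
(a) alone gives a = True.
(¬e) alone gives e = False.
That conflicts with the unit clause (e).
That branch fails; take f = False instead.
(¬d) alone gives d = False.
(a) alone gives a = True.
(g) alone gives g = True.
(b) alone gives b = True.
That conflicts with the unit clause (¬b).
Neither f = True nor f = False works.

UNSATISFIABLE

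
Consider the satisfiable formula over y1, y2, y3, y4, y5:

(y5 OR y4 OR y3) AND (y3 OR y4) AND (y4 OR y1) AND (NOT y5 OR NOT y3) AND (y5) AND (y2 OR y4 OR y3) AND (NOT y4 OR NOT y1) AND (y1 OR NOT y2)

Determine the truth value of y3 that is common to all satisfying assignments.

False

Suppose y3 = true.
Unit clause (NOT y5) forces y5 = false.
That conflicts with the unit clause (y5).
So every satisfying assignment has y3 = False.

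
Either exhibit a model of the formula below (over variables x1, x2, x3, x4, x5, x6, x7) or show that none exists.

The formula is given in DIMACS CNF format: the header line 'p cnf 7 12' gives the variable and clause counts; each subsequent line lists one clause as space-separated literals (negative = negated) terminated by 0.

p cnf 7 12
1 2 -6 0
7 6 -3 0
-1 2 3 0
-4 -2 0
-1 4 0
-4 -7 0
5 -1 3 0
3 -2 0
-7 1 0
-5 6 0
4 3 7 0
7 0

The clause (x7) is unit, so x7 = True.
The clause (¬x4) is unit, so x4 = False.
The clause (¬x1) is unit, so x1 = False.
That conflicts with the unit clause (x1).

UNSATISFIABLE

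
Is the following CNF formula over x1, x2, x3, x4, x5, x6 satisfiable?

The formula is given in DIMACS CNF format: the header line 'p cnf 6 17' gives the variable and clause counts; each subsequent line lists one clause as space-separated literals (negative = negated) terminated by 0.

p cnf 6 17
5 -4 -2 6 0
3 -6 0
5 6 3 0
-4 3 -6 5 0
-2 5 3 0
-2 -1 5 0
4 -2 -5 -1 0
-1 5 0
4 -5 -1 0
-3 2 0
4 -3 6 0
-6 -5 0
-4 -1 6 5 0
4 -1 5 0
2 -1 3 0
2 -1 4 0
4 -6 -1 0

Yes

Suppose x3 = True.
The clause (x2) is unit, so x2 = True.
Suppose x1 = False.
Suppose x4 = False.
The clause (x6) is unit, so x6 = True.
The clause (¬x5) is unit, so x5 = False.
This assignment satisfies each clause.
A satisfying assignment: x1 ↦ False,  x2 ↦ True,  x3 ↦ True,  x4 ↦ False,  x5 ↦ False,  x6 ↦ True.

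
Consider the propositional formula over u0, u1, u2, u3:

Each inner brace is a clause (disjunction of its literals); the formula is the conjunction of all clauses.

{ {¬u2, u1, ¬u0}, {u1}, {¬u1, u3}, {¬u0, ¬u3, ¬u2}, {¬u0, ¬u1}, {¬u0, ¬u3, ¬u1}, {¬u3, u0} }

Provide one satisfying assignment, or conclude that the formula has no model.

UNSATISFIABLE

The clause (u1) is unit, so u1 = True.
The clause (u3) is unit, so u3 = True.
The clause (¬u0) is unit, so u0 = False.
That conflicts with the unit clause (u0).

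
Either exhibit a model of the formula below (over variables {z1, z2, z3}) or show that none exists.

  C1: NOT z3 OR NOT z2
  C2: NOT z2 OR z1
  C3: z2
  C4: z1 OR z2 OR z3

z1 ↦ true, z2 ↦ true, z3 ↦ false

The clause (z2) is unit, so z2 = true.
The clause (NOT z3) is unit, so z3 = false.
The clause (z1) is unit, so z1 = true.
Every clause now holds.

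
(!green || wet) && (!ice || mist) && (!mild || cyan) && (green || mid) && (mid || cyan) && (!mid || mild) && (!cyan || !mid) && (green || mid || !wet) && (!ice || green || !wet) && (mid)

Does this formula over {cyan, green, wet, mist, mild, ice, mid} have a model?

The clause (mid) is unit, so mid = true.
The clause (mild) is unit, so mild = true.
The clause (cyan) is unit, so cyan = true.
Now (!cyan) is unsatisfied and unit — conflict.
No assignment satisfies every clause.

No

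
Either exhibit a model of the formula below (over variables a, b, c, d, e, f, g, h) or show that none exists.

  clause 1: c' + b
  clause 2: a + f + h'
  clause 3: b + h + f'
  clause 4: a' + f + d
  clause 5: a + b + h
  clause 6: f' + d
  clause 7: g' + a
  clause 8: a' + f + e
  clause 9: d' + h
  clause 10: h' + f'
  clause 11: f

The clause (f) is unit, so f = 1.
The clause (d) is unit, so d = 1.
The clause (h) is unit, so h = 1.
But (h') is also a unit clause — contradiction.

UNSATISFIABLE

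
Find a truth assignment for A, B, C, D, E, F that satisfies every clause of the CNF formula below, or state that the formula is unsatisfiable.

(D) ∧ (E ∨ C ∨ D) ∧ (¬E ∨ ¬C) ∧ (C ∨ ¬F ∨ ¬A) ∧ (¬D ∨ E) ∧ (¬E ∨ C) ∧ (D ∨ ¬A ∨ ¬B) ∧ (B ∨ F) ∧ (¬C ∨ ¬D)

The clause (D) is unit, so D = True.
The clause (E) is unit, so E = True.
The clause (¬C) is unit, so C = False.
But (C) is also a unit clause — contradiction.

UNSATISFIABLE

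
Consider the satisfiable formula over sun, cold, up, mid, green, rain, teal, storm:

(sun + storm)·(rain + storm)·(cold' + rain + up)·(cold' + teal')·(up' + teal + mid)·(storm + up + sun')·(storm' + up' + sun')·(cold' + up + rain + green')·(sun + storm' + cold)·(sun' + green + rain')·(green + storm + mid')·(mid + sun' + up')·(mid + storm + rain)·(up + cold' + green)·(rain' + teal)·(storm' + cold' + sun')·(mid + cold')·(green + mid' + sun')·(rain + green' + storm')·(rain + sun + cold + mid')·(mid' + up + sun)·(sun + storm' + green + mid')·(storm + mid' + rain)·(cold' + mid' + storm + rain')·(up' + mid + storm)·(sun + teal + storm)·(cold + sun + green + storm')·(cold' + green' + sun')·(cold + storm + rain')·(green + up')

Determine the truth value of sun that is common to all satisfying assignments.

True

Suppose sun = 0.
(storm) alone gives storm = 1.
(cold) alone gives cold = 1.
(teal') alone gives teal = 0.
(rain') alone gives rain = 0.
(up) alone gives up = 1.
(mid) alone gives mid = 1.
(green') alone gives green = 0.
But (green) is also a unit clause — contradiction.
So every satisfying assignment has sun = True.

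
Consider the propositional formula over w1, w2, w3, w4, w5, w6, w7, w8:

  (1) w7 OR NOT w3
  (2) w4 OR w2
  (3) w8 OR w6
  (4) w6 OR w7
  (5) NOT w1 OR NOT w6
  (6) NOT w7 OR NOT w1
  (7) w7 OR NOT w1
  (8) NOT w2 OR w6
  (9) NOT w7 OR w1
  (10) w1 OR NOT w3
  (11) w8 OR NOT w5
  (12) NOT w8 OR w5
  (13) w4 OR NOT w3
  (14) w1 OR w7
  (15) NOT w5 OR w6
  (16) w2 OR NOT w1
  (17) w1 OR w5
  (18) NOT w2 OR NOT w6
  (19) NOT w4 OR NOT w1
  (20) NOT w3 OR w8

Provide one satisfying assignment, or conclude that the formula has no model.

Suppose w7 = true.
(NOT w1) alone gives w1 = false.
But (w1) is also a unit clause — contradiction.
Undo w7 and try w7 = false.
(NOT w3) alone gives w3 = false.
(w6) alone gives w6 = true.
(NOT w1) alone gives w1 = false.
But (w1) is also a unit clause — contradiction.
Either choice for w7 ends in contradiction.

UNSATISFIABLE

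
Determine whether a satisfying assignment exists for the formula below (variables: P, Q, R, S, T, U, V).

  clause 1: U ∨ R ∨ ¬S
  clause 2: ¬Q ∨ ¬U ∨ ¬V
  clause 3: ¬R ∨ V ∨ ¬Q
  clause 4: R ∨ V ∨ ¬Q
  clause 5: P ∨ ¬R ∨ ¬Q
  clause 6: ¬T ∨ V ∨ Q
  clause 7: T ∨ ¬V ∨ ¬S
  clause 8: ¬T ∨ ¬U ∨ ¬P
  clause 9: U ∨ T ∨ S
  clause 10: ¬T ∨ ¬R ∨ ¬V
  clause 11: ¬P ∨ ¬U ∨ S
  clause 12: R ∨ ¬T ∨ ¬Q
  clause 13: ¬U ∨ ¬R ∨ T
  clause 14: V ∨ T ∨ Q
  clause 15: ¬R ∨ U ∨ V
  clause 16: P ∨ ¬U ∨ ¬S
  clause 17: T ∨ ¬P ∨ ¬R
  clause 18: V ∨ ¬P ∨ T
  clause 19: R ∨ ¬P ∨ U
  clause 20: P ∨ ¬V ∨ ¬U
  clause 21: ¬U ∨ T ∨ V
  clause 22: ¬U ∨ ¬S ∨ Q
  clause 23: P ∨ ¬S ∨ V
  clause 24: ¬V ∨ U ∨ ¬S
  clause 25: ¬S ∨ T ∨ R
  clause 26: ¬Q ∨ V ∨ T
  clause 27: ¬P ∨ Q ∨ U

Satisfiable

Branch on U: set U = False.
Branch on R: set R = False.
Unit clause (¬S) forces S = False.
Unit clause (T) forces T = True.
Unit clause (¬Q) forces Q = False.
Unit clause (V) forces V = True.
Unit clause (¬P) forces P = False.
This assignment satisfies each clause.
A satisfying assignment: P=False; Q=False; R=False; S=False; T=True; U=False; V=True.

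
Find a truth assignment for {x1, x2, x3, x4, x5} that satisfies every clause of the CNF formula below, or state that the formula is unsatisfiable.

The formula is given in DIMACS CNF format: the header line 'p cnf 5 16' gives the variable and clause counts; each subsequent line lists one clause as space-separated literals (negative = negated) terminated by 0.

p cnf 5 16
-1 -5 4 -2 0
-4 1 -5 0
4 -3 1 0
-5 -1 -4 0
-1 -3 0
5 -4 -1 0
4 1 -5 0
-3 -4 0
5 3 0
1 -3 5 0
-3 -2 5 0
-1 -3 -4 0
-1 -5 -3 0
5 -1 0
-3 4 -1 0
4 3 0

UNSATISFIABLE

Case x1 = False:
Case x4 = False:
From the singleton clause (¬x3), x3 = False.
That conflicts with the unit clause (x3).
So x4 must be the other value — set x4 = True.
From the singleton clause (¬x5), x5 = False.
From the singleton clause (¬x3), x3 = False.
That conflicts with the unit clause (x3).
Neither x4 = True nor x4 = False works.
So x1 must be the other value — set x1 = True.
From the singleton clause (¬x3), x3 = False.
From the singleton clause (x5), x5 = True.
From the singleton clause (¬x4), x4 = False.
That conflicts with the unit clause (x4).
Neither x1 = True nor x1 = False works.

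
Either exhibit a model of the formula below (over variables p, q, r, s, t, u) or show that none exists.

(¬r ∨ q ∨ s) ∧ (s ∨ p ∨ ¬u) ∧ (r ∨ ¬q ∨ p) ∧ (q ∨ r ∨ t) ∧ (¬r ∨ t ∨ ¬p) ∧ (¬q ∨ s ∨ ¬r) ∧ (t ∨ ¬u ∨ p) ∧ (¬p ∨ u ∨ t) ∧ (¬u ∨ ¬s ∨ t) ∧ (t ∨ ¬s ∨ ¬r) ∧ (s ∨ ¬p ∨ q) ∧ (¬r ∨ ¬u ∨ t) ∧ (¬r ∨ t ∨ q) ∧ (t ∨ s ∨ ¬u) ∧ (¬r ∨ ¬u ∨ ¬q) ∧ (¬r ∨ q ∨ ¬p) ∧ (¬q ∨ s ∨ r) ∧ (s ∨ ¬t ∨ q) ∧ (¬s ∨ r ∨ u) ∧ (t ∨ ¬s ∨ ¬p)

p ↦ True,  q ↦ True,  r ↦ False,  s ↦ True,  t ↦ True,  u ↦ True

Try r = False.
Try q = True.
The clause (p) is unit, so p = True.
The clause (s) is unit, so s = True.
The clause (u) is unit, so u = True.
The clause (t) is unit, so t = True.
This assignment satisfies each clause.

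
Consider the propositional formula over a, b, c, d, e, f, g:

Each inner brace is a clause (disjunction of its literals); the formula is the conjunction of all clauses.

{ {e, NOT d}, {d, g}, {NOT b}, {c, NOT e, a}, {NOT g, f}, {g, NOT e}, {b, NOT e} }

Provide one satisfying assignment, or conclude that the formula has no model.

a=false,  b=false,  c=false,  d=false,  e=false,  f=true,  g=true

From the singleton clause (NOT b), b = false.
From the singleton clause (NOT e), e = false.
From the singleton clause (NOT d), d = false.
From the singleton clause (g), g = true.
From the singleton clause (f), f = true.
All clauses hold; a, c can take either value.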